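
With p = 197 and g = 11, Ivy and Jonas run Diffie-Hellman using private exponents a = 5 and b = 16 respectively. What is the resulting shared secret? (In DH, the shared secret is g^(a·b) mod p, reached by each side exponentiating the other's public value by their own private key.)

150

Jonas sends B = g^b mod p = 11^16 mod 197.
11^1 ≡ 11 (mod 197)
11^2 = (11^1)^2 ≡ 11^2 = 121 ≡ 121 (mod 197)
11^4 = (11^2)^2 ≡ 121^2 = 14641 ≡ 63 (mod 197)
11^8 = (11^4)^2 ≡ 63^2 = 3969 ≡ 29 (mod 197)
11^16 = (11^8)^2 ≡ 29^2 = 841 ≡ 53 (mod 197)
So B = 53. Ivy then computes K = B^a mod p = 53^5 mod 197.
53^1 ≡ 53 (mod 197)
53^2 = (53^1)^2 ≡ 53^2 = 2809 ≡ 51 (mod 197)
53^4 = (53^2)^2 ≡ 51^2 = 2601 ≡ 40 (mod 197)
53^5 = 53^4 · 53^1 ≡ 40 · 53 ≡ 150 (mod 197).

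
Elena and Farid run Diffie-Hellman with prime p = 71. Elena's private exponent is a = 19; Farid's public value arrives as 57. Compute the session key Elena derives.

5

Shared key K = 57^19 mod 71.
57^1 ≡ 57 (mod 71)
57^2 = (57^1)^2 ≡ 57^2 = 3249 ≡ 54 (mod 71)
57^4 = (57^2)^2 ≡ 54^2 = 2916 ≡ 5 (mod 71)
57^8 = (57^4)^2 ≡ 5^2 = 25 ≡ 25 (mod 71)
57^16 = (57^8)^2 ≡ 25^2 = 625 ≡ 57 (mod 71)
57^19 = 57^16 · 57^2 · 57^1 ≡ 57 · 54 · 57 ≡ 5 (mod 71).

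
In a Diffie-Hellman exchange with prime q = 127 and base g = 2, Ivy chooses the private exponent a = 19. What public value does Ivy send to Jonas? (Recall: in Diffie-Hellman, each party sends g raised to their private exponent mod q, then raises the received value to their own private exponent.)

32

Public value = 2^19 mod 127.
2^1 ≡ 2 (mod 127)
2^2 = (2^1)^2 ≡ 2^2 = 4 ≡ 4 (mod 127)
2^4 = (2^2)^2 ≡ 4^2 = 16 ≡ 16 (mod 127)
2^8 = (2^4)^2 ≡ 16^2 = 256 ≡ 2 (mod 127)
2^16 = (2^8)^2 ≡ 2^2 = 4 ≡ 4 (mod 127)
2^19 = 2^16 · 2^2 · 2^1 ≡ 4 · 4 · 2 ≡ 32 (mod 127).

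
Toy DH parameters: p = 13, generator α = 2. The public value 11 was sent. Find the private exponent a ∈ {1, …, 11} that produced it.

Try successive powers of 2 modulo 13:
2^1 ≡ 2
2^2 ≡ 4
2^3 ≡ 8
2^4 ≡ 3
2^5 ≡ 6
2^6 ≡ 12
2^7 ≡ 11
Found: a = 7.

7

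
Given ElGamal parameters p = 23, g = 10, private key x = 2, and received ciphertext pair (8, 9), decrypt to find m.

Shared mask s = c₁^x mod p = 8^2 mod 23.
8^1 ≡ 8 (mod 23)
8^2 = (8^1)^2 ≡ 8^2 = 64 ≡ 18 (mod 23)
So s = 18; s⁻¹ ≡ 9 (mod 23).
m = c₂ · s⁻¹ mod 23 = 9 · 9 mod 23 = 12.

12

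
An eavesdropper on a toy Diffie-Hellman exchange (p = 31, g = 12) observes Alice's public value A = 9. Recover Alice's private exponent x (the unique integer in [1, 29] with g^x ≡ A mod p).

Try successive powers of 12 modulo 31:
12^1 ≡ 12
12^2 ≡ 20
12^3 ≡ 23
12^4 ≡ 28
12^5 ≡ 26
12^6 ≡ 2
12^7 ≡ 24
12^8 ≡ 9
Found: x = 8.

8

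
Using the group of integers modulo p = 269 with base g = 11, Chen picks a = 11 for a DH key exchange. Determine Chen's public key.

Public value = 11^11 mod 269.
11^1 ≡ 11 (mod 269)
11^2 = (11^1)^2 ≡ 11^2 = 121 ≡ 121 (mod 269)
11^4 = (11^2)^2 ≡ 121^2 = 14641 ≡ 115 (mod 269)
11^8 = (11^4)^2 ≡ 115^2 = 13225 ≡ 44 (mod 269)
11^11 = 11^8 · 11^2 · 11^1 ≡ 44 · 121 · 11 ≡ 191 (mod 269).

191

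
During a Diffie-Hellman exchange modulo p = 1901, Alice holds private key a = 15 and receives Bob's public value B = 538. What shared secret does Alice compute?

521

Shared key K = 538^15 mod 1901.
538^1 ≡ 538 (mod 1901)
538^2 = (538^1)^2 ≡ 538^2 = 289444 ≡ 492 (mod 1901)
538^4 = (538^2)^2 ≡ 492^2 = 242064 ≡ 637 (mod 1901)
538^8 = (538^4)^2 ≡ 637^2 = 405769 ≡ 856 (mod 1901)
538^15 = 538^8 · 538^4 · 538^2 · 538^1 ≡ 856 · 637 · 492 · 538 ≡ 521 (mod 1901).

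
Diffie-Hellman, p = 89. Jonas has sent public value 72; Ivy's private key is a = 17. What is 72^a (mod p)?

Shared key K = 72^17 mod 89.
72^1 ≡ 72 (mod 89)
72^2 = (72^1)^2 ≡ 72^2 = 5184 ≡ 22 (mod 89)
72^4 = (72^2)^2 ≡ 22^2 = 484 ≡ 39 (mod 89)
72^8 = (72^4)^2 ≡ 39^2 = 1521 ≡ 8 (mod 89)
72^16 = (72^8)^2 ≡ 8^2 = 64 ≡ 64 (mod 89)
72^17 = 72^16 · 72^1 ≡ 64 · 72 ≡ 69 (mod 89).

69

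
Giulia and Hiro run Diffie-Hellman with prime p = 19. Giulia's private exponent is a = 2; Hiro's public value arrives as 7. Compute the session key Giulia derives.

11

Shared key K = 7^2 mod 19.
7^1 ≡ 7 (mod 19)
7^2 = (7^1)^2 ≡ 7^2 = 49 ≡ 11 (mod 19)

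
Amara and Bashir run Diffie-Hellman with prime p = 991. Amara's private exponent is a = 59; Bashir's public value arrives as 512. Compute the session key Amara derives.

848

Shared key K = 512^59 mod 991.
512^1 ≡ 512 (mod 991)
512^2 = (512^1)^2 ≡ 512^2 = 262144 ≡ 520 (mod 991)
512^4 = (512^2)^2 ≡ 520^2 = 270400 ≡ 848 (mod 991)
512^8 = (512^4)^2 ≡ 848^2 = 719104 ≡ 629 (mod 991)
512^16 = (512^8)^2 ≡ 629^2 = 395641 ≡ 232 (mod 991)
512^32 = (512^16)^2 ≡ 232^2 = 53824 ≡ 310 (mod 991)
512^59 = 512^32 · 512^16 · 512^8 · 512^2 · 512^1 ≡ 310 · 232 · 629 · 520 · 512 ≡ 848 (mod 991).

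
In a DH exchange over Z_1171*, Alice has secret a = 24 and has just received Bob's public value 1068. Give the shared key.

216

Shared key K = 1068^24 mod 1171.
1068^1 ≡ 1068 (mod 1171)
1068^2 = (1068^1)^2 ≡ 1068^2 = 1140624 ≡ 70 (mod 1171)
1068^4 = (1068^2)^2 ≡ 70^2 = 4900 ≡ 216 (mod 1171)
1068^8 = (1068^4)^2 ≡ 216^2 = 46656 ≡ 987 (mod 1171)
1068^16 = (1068^8)^2 ≡ 987^2 = 974169 ≡ 1068 (mod 1171)
1068^24 = 1068^16 · 1068^8 ≡ 1068 · 987 ≡ 216 (mod 1171).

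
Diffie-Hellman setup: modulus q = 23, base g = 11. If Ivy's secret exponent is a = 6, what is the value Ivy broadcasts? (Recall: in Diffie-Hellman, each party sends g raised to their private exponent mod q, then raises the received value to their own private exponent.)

Public value = 11^6 mod 23.
11^1 ≡ 11 (mod 23)
11^2 = (11^1)^2 ≡ 11^2 = 121 ≡ 6 (mod 23)
11^4 = (11^2)^2 ≡ 6^2 = 36 ≡ 13 (mod 23)
11^6 = 11^4 · 11^2 ≡ 13 · 6 ≡ 9 (mod 23).

9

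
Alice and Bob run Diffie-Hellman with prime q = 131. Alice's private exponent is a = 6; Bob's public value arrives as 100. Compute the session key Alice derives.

Shared key K = 100^6 mod 131.
100^1 ≡ 100 (mod 131)
100^2 = (100^1)^2 ≡ 100^2 = 10000 ≡ 44 (mod 131)
100^4 = (100^2)^2 ≡ 44^2 = 1936 ≡ 102 (mod 131)
100^6 = 100^4 · 100^2 ≡ 102 · 44 ≡ 34 (mod 131).

34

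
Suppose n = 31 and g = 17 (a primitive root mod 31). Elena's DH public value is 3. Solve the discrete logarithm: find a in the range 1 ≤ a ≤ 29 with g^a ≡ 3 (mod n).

Try successive powers of 17 modulo 31:
17^1 ≡ 17
17^2 ≡ 10
17^3 ≡ 15
17^4 ≡ 7
17^5 ≡ 26
17^6 ≡ 8
17^7 ≡ 12
17^8 ≡ 18
17^9 ≡ 27
17^10 ≡ 25
17^11 ≡ 22
17^12 ≡ 2
17^13 ≡ 3
Found: a = 13.

13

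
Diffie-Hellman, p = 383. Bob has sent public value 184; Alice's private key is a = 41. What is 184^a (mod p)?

Shared key K = 184^41 mod 383.
184^1 ≡ 184 (mod 383)
184^2 = (184^1)^2 ≡ 184^2 = 33856 ≡ 152 (mod 383)
184^4 = (184^2)^2 ≡ 152^2 = 23104 ≡ 124 (mod 383)
184^8 = (184^4)^2 ≡ 124^2 = 15376 ≡ 56 (mod 383)
184^16 = (184^8)^2 ≡ 56^2 = 3136 ≡ 72 (mod 383)
184^32 = (184^16)^2 ≡ 72^2 = 5184 ≡ 205 (mod 383)
184^41 = 184^32 · 184^8 · 184^1 ≡ 205 · 56 · 184 ≡ 75 (mod 383).

75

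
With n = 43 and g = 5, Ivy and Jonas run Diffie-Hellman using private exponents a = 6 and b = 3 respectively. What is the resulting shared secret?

Ivy sends A = g^a mod n = 5^6 mod 43.
5^1 ≡ 5 (mod 43)
5^2 = (5^1)^2 ≡ 5^2 = 25 ≡ 25 (mod 43)
5^4 = (5^2)^2 ≡ 25^2 = 625 ≡ 23 (mod 43)
5^6 = 5^4 · 5^2 ≡ 23 · 25 ≡ 16 (mod 43).
So A = 16. Jonas then computes K = A^b mod n = 16^3 mod 43.
16^1 ≡ 16 (mod 43)
16^2 = (16^1)^2 ≡ 16^2 = 256 ≡ 41 (mod 43)
16^3 = 16^2 · 16^1 ≡ 41 · 16 ≡ 11 (mod 43).

11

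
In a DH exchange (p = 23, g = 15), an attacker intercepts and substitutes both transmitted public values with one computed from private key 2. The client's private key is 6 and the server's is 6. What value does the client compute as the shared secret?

8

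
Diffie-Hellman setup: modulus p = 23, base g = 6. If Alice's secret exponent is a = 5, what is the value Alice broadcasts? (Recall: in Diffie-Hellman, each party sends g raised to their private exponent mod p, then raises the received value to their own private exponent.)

2

Public value = 6^5 mod 23.
6^1 ≡ 6 (mod 23)
6^2 = (6^1)^2 ≡ 6^2 = 36 ≡ 13 (mod 23)
6^4 = (6^2)^2 ≡ 13^2 = 169 ≡ 8 (mod 23)
6^5 = 6^4 · 6^1 ≡ 8 · 6 ≡ 2 (mod 23).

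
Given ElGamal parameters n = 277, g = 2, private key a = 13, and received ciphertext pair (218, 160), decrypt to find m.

270

Shared mask s = c₁^a mod n = 218^13 mod 277.
218^1 ≡ 218 (mod 277)
218^2 = (218^1)^2 ≡ 218^2 = 47524 ≡ 157 (mod 277)
218^4 = (218^2)^2 ≡ 157^2 = 24649 ≡ 273 (mod 277)
218^8 = (218^4)^2 ≡ 273^2 = 74529 ≡ 16 (mod 277)
218^13 = 218^8 · 218^4 · 218^1 ≡ 16 · 273 · 218 ≡ 175 (mod 277).
So s = 175; s⁻¹ ≡ 19 (mod 277).
m = c₂ · s⁻¹ mod 277 = 160 · 19 mod 277 = 270.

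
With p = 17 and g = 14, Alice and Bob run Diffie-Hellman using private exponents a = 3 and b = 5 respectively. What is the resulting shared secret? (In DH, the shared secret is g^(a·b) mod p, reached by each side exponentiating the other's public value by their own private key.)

11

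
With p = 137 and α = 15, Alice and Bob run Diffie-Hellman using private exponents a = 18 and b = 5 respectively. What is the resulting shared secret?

Bob sends B = α^b mod p = 15^5 mod 137.
15^1 ≡ 15 (mod 137)
15^2 = (15^1)^2 ≡ 15^2 = 225 ≡ 88 (mod 137)
15^4 = (15^2)^2 ≡ 88^2 = 7744 ≡ 72 (mod 137)
15^5 = 15^4 · 15^1 ≡ 72 · 15 ≡ 121 (mod 137).
So B = 121. Alice then computes K = B^a mod p = 121^18 mod 137.
121^1 ≡ 121 (mod 137)
121^2 = (121^1)^2 ≡ 121^2 = 14641 ≡ 119 (mod 137)
121^4 = (121^2)^2 ≡ 119^2 = 14161 ≡ 50 (mod 137)
121^8 = (121^4)^2 ≡ 50^2 = 2500 ≡ 34 (mod 137)
121^16 = (121^8)^2 ≡ 34^2 = 1156 ≡ 60 (mod 137)
121^18 = 121^16 · 121^2 ≡ 60 · 119 ≡ 16 (mod 137).

16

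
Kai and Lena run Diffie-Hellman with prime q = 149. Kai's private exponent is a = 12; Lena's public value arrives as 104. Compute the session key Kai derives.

85

Shared key K = 104^12 mod 149.
104^1 ≡ 104 (mod 149)
104^2 = (104^1)^2 ≡ 104^2 = 10816 ≡ 88 (mod 149)
104^4 = (104^2)^2 ≡ 88^2 = 7744 ≡ 145 (mod 149)
104^8 = (104^4)^2 ≡ 145^2 = 21025 ≡ 16 (mod 149)
104^12 = 104^8 · 104^4 ≡ 16 · 145 ≡ 85 (mod 149).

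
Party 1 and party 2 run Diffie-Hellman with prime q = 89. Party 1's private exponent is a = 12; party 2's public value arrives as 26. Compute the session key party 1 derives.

Shared key K = 26^12 mod 89.
26^1 ≡ 26 (mod 89)
26^2 = (26^1)^2 ≡ 26^2 = 676 ≡ 53 (mod 89)
26^4 = (26^2)^2 ≡ 53^2 = 2809 ≡ 50 (mod 89)
26^8 = (26^4)^2 ≡ 50^2 = 2500 ≡ 8 (mod 89)
26^12 = 26^8 · 26^4 ≡ 8 · 50 ≡ 44 (mod 89).

44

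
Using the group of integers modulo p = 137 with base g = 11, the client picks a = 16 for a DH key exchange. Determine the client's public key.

Public value = 11^{16} \pmod{137}.
11^1 ≡ 11 (mod 137)
11^2 = (11^1)^2 ≡ 11^2 = 121 ≡ 121 (mod 137)
11^4 = (11^2)^2 ≡ 121^2 = 14641 ≡ 119 (mod 137)
11^8 = (11^4)^2 ≡ 119^2 = 14161 ≡ 50 (mod 137)
11^16 = (11^8)^2 ≡ 50^2 = 2500 ≡ 34 (mod 137)

34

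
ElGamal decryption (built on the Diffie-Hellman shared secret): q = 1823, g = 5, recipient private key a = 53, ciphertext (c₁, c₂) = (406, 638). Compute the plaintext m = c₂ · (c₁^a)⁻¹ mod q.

Shared mask s = c₁^a mod q = 406^53 mod 1823.
406^1 ≡ 406 (mod 1823)
406^2 = (406^1)^2 ≡ 406^2 = 164836 ≡ 766 (mod 1823)
406^4 = (406^2)^2 ≡ 766^2 = 586756 ≡ 1573 (mod 1823)
406^8 = (406^4)^2 ≡ 1573^2 = 2474329 ≡ 518 (mod 1823)
406^16 = (406^8)^2 ≡ 518^2 = 268324 ≡ 343 (mod 1823)
406^32 = (406^16)^2 ≡ 343^2 = 117649 ≡ 977 (mod 1823)
406^53 = 406^32 · 406^16 · 406^4 · 406^1 ≡ 977 · 343 · 1573 · 406 ≡ 844 (mod 1823).
So s = 844; s⁻¹ ≡ 54 (mod 1823).
m = c₂ · s⁻¹ mod 1823 = 638 · 54 mod 1823 = 1638.

1638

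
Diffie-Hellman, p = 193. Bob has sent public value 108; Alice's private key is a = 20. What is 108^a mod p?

Shared key K = 108^20 mod 193.
108^1 ≡ 108 (mod 193)
108^2 = (108^1)^2 ≡ 108^2 = 11664 ≡ 84 (mod 193)
108^4 = (108^2)^2 ≡ 84^2 = 7056 ≡ 108 (mod 193)
108^8 = (108^4)^2 ≡ 108^2 = 11664 ≡ 84 (mod 193)
108^16 = (108^8)^2 ≡ 84^2 = 7056 ≡ 108 (mod 193)
108^20 = 108^16 · 108^4 ≡ 108 · 108 ≡ 84 (mod 193).

84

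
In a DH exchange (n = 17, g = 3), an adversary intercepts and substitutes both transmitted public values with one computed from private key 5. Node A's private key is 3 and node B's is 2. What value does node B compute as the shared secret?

8

Node B receives an adversary's public value M = 3^5 mod 17 instead of the honest one.
3^1 ≡ 3 (mod 17)
3^2 = (3^1)^2 ≡ 3^2 = 9 ≡ 9 (mod 17)
3^4 = (3^2)^2 ≡ 9^2 = 81 ≡ 13 (mod 17)
3^5 = 3^4 · 3^1 ≡ 13 · 3 ≡ 5 (mod 17).
So M = 5. Node B computes K = M^2 mod 17.
5^1 ≡ 5 (mod 17)
5^2 = (5^1)^2 ≡ 5^2 = 25 ≡ 8 (mod 17)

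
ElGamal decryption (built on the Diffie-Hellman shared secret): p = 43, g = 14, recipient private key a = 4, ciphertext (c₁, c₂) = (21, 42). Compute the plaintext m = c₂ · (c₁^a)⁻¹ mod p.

27

Shared mask s = c₁^a mod p = 21^4 mod 43.
21^1 ≡ 21 (mod 43)
21^2 = (21^1)^2 ≡ 21^2 = 441 ≡ 11 (mod 43)
21^4 = (21^2)^2 ≡ 11^2 = 121 ≡ 35 (mod 43)
So s = 35; s⁻¹ ≡ 16 (mod 43).
m = c₂ · s⁻¹ mod 43 = 42 · 16 mod 43 = 27.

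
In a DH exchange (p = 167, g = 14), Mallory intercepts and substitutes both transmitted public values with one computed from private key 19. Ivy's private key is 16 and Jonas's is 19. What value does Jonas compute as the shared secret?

115

Jonas receives Mallory's public value M = 14^19 mod 167 instead of the honest one.
14^1 ≡ 14 (mod 167)
14^2 = (14^1)^2 ≡ 14^2 = 196 ≡ 29 (mod 167)
14^4 = (14^2)^2 ≡ 29^2 = 841 ≡ 6 (mod 167)
14^8 = (14^4)^2 ≡ 6^2 = 36 ≡ 36 (mod 167)
14^16 = (14^8)^2 ≡ 36^2 = 1296 ≡ 127 (mod 167)
14^19 = 14^16 · 14^2 · 14^1 ≡ 127 · 29 · 14 ≡ 126 (mod 167).
So M = 126. Jonas computes K = M^19 mod 167.
126^1 ≡ 126 (mod 167)
126^2 = (126^1)^2 ≡ 126^2 = 15876 ≡ 11 (mod 167)
126^4 = (126^2)^2 ≡ 11^2 = 121 ≡ 121 (mod 167)
126^8 = (126^4)^2 ≡ 121^2 = 14641 ≡ 112 (mod 167)
126^16 = (126^8)^2 ≡ 112^2 = 12544 ≡ 19 (mod 167)
126^19 = 126^16 · 126^2 · 126^1 ≡ 19 · 11 · 126 ≡ 115 (mod 167).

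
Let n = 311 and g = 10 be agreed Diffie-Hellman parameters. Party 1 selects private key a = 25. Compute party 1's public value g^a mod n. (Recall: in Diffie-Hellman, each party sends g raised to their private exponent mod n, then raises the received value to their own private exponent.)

126

Public value = 10^25 mod 311.
10^1 ≡ 10 (mod 311)
10^2 = (10^1)^2 ≡ 10^2 = 100 ≡ 100 (mod 311)
10^4 = (10^2)^2 ≡ 100^2 = 10000 ≡ 48 (mod 311)
10^8 = (10^4)^2 ≡ 48^2 = 2304 ≡ 127 (mod 311)
10^16 = (10^8)^2 ≡ 127^2 = 16129 ≡ 268 (mod 311)
10^25 = 10^16 · 10^8 · 10^1 ≡ 268 · 127 · 10 ≡ 126 (mod 311).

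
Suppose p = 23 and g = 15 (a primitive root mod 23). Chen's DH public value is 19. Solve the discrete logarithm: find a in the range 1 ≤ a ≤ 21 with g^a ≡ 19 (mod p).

Try successive powers of 15 modulo 23:
15^1 ≡ 15
15^2 ≡ 18
15^3 ≡ 17
15^4 ≡ 2
15^5 ≡ 7
15^6 ≡ 13
15^7 ≡ 11
15^8 ≡ 4
15^9 ≡ 14
15^10 ≡ 3
15^11 ≡ 22
15^12 ≡ 8
15^13 ≡ 5
15^14 ≡ 6
15^15 ≡ 21
15^16 ≡ 16
15^17 ≡ 10
15^18 ≡ 12
15^19 ≡ 19
Found: a = 19.

19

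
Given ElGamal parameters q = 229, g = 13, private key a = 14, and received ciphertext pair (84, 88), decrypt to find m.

145

Shared mask s = c₁^a mod q = 84^14 mod 229.
84^1 ≡ 84 (mod 229)
84^2 = (84^1)^2 ≡ 84^2 = 7056 ≡ 186 (mod 229)
84^4 = (84^2)^2 ≡ 186^2 = 34596 ≡ 17 (mod 229)
84^8 = (84^4)^2 ≡ 17^2 = 289 ≡ 60 (mod 229)
84^14 = 84^8 · 84^4 · 84^2 ≡ 60 · 17 · 186 ≡ 108 (mod 229).
So s = 108; s⁻¹ ≡ 176 (mod 229).
m = c₂ · s⁻¹ mod 229 = 88 · 176 mod 229 = 145.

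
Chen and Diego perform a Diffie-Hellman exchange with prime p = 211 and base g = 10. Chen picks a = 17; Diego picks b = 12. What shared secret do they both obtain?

107

Chen sends A = g^a mod p = 10^17 mod 211.
10^1 ≡ 10 (mod 211)
10^2 = (10^1)^2 ≡ 10^2 = 100 ≡ 100 (mod 211)
10^4 = (10^2)^2 ≡ 100^2 = 10000 ≡ 83 (mod 211)
10^8 = (10^4)^2 ≡ 83^2 = 6889 ≡ 137 (mod 211)
10^16 = (10^8)^2 ≡ 137^2 = 18769 ≡ 201 (mod 211)
10^17 = 10^16 · 10^1 ≡ 201 · 10 ≡ 111 (mod 211).
So A = 111. Diego then computes K = A^b mod p = 111^12 mod 211.
111^1 ≡ 111 (mod 211)
111^2 = (111^1)^2 ≡ 111^2 = 12321 ≡ 83 (mod 211)
111^4 = (111^2)^2 ≡ 83^2 = 6889 ≡ 137 (mod 211)
111^8 = (111^4)^2 ≡ 137^2 = 18769 ≡ 201 (mod 211)
111^12 = 111^8 · 111^4 ≡ 201 · 137 ≡ 107 (mod 211).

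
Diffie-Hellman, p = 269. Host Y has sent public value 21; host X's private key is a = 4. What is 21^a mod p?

Shared key K = 21^4 mod 269.
21^1 ≡ 21 (mod 269)
21^2 = (21^1)^2 ≡ 21^2 = 441 ≡ 172 (mod 269)
21^4 = (21^2)^2 ≡ 172^2 = 29584 ≡ 263 (mod 269)

263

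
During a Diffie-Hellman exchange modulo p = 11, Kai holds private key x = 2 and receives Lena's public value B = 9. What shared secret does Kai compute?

4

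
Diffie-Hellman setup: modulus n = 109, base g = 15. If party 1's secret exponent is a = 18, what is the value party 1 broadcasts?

Public value = 15^18 mod 109.
15^1 ≡ 15 (mod 109)
15^2 = (15^1)^2 ≡ 15^2 = 225 ≡ 7 (mod 109)
15^4 = (15^2)^2 ≡ 7^2 = 49 ≡ 49 (mod 109)
15^8 = (15^4)^2 ≡ 49^2 = 2401 ≡ 3 (mod 109)
15^16 = (15^8)^2 ≡ 3^2 = 9 ≡ 9 (mod 109)
15^18 = 15^16 · 15^2 ≡ 9 · 7 ≡ 63 (mod 109).

63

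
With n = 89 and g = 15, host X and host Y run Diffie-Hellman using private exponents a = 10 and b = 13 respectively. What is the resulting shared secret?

Host X sends A = g^a mod n = 15^10 mod 89.
15^1 ≡ 15 (mod 89)
15^2 = (15^1)^2 ≡ 15^2 = 225 ≡ 47 (mod 89)
15^4 = (15^2)^2 ≡ 47^2 = 2209 ≡ 73 (mod 89)
15^8 = (15^4)^2 ≡ 73^2 = 5329 ≡ 78 (mod 89)
15^10 = 15^8 · 15^2 ≡ 78 · 47 ≡ 17 (mod 89).
So A = 17. Host Y then computes K = A^b mod n = 17^13 mod 89.
17^1 ≡ 17 (mod 89)
17^2 = (17^1)^2 ≡ 17^2 = 289 ≡ 22 (mod 89)
17^4 = (17^2)^2 ≡ 22^2 = 484 ≡ 39 (mod 89)
17^8 = (17^4)^2 ≡ 39^2 = 1521 ≡ 8 (mod 89)
17^13 = 17^8 · 17^4 · 17^1 ≡ 8 · 39 · 17 ≡ 53 (mod 89).

53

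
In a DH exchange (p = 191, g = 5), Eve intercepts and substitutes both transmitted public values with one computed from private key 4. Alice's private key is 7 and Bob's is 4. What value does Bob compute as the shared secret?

136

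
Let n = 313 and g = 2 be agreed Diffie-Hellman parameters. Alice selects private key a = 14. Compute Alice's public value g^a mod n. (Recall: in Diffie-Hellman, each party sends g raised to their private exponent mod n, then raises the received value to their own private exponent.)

108

Public value = 2^14 mod 313.
2^1 ≡ 2 (mod 313)
2^2 = (2^1)^2 ≡ 2^2 = 4 ≡ 4 (mod 313)
2^4 = (2^2)^2 ≡ 4^2 = 16 ≡ 16 (mod 313)
2^8 = (2^4)^2 ≡ 16^2 = 256 ≡ 256 (mod 313)
2^14 = 2^8 · 2^4 · 2^2 ≡ 256 · 16 · 4 ≡ 108 (mod 313).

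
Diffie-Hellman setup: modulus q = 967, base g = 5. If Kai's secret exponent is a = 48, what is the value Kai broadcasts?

Public value = 5^48 mod 967.
5^1 ≡ 5 (mod 967)
5^2 = (5^1)^2 ≡ 5^2 = 25 ≡ 25 (mod 967)
5^4 = (5^2)^2 ≡ 25^2 = 625 ≡ 625 (mod 967)
5^8 = (5^4)^2 ≡ 625^2 = 390625 ≡ 924 (mod 967)
5^16 = (5^8)^2 ≡ 924^2 = 853776 ≡ 882 (mod 967)
5^32 = (5^16)^2 ≡ 882^2 = 777924 ≡ 456 (mod 967)
5^48 = 5^32 · 5^16 ≡ 456 · 882 ≡ 887 (mod 967).

887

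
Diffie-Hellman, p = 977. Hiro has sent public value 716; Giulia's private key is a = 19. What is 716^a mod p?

820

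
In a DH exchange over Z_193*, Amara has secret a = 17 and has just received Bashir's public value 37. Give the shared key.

Shared key K = 37^17 mod 193.
37^1 ≡ 37 (mod 193)
37^2 = (37^1)^2 ≡ 37^2 = 1369 ≡ 18 (mod 193)
37^4 = (37^2)^2 ≡ 18^2 = 324 ≡ 131 (mod 193)
37^8 = (37^4)^2 ≡ 131^2 = 17161 ≡ 177 (mod 193)
37^16 = (37^8)^2 ≡ 177^2 = 31329 ≡ 63 (mod 193)
37^17 = 37^16 · 37^1 ≡ 63 · 37 ≡ 15 (mod 193).

15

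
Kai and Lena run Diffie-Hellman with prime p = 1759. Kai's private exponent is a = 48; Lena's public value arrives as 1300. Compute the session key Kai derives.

Shared key K = 1300^48 mod 1759.
1300^1 ≡ 1300 (mod 1759)
1300^2 = (1300^1)^2 ≡ 1300^2 = 1690000 ≡ 1360 (mod 1759)
1300^4 = (1300^2)^2 ≡ 1360^2 = 1849600 ≡ 891 (mod 1759)
1300^8 = (1300^4)^2 ≡ 891^2 = 793881 ≡ 572 (mod 1759)
1300^16 = (1300^8)^2 ≡ 572^2 = 327184 ≡ 10 (mod 1759)
1300^32 = (1300^16)^2 ≡ 10^2 = 100 ≡ 100 (mod 1759)
1300^48 = 1300^32 · 1300^16 ≡ 100 · 10 ≡ 1000 (mod 1759).

1000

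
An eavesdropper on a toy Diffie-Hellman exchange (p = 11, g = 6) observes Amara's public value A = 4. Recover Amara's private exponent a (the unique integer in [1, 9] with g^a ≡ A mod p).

8

Try successive powers of 6 modulo 11:
6^1 ≡ 6
6^2 ≡ 3
6^3 ≡ 7
6^4 ≡ 9
6^5 ≡ 10
6^6 ≡ 5
6^7 ≡ 8
6^8 ≡ 4
Found: a = 8.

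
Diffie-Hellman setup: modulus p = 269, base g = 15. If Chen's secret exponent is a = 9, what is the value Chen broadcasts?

171

Public value = 15^9 mod 269.
15^1 ≡ 15 (mod 269)
15^2 = (15^1)^2 ≡ 15^2 = 225 ≡ 225 (mod 269)
15^4 = (15^2)^2 ≡ 225^2 = 50625 ≡ 53 (mod 269)
15^8 = (15^4)^2 ≡ 53^2 = 2809 ≡ 119 (mod 269)
15^9 = 15^8 · 15^1 ≡ 119 · 15 ≡ 171 (mod 269).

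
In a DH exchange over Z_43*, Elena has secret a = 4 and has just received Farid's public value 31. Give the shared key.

10

Shared key K = 31^4 mod 43.
31^1 ≡ 31 (mod 43)
31^2 = (31^1)^2 ≡ 31^2 = 961 ≡ 15 (mod 43)
31^4 = (31^2)^2 ≡ 15^2 = 225 ≡ 10 (mod 43)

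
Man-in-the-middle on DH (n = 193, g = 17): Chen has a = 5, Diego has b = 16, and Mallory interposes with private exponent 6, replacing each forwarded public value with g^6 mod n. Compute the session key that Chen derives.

23

Chen receives Mallory's public value M = 17^6 mod 193 instead of the honest one.
17^1 ≡ 17 (mod 193)
17^2 = (17^1)^2 ≡ 17^2 = 289 ≡ 96 (mod 193)
17^4 = (17^2)^2 ≡ 96^2 = 9216 ≡ 145 (mod 193)
17^6 = 17^4 · 17^2 ≡ 145 · 96 ≡ 24 (mod 193).
So M = 24. Chen computes K = M^5 mod 193.
24^1 ≡ 24 (mod 193)
24^2 = (24^1)^2 ≡ 24^2 = 576 ≡ 190 (mod 193)
24^4 = (24^2)^2 ≡ 190^2 = 36100 ≡ 9 (mod 193)
24^5 = 24^4 · 24^1 ≡ 9 · 24 ≡ 23 (mod 193).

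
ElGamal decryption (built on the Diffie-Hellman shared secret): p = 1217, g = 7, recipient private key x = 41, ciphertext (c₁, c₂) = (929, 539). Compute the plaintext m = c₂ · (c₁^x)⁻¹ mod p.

1053

Shared mask s = c₁^x mod p = 929^41 mod 1217.
929^1 ≡ 929 (mod 1217)
929^2 = (929^1)^2 ≡ 929^2 = 863041 ≡ 188 (mod 1217)
929^4 = (929^2)^2 ≡ 188^2 = 35344 ≡ 51 (mod 1217)
929^8 = (929^4)^2 ≡ 51^2 = 2601 ≡ 167 (mod 1217)
929^16 = (929^8)^2 ≡ 167^2 = 27889 ≡ 1115 (mod 1217)
929^32 = (929^16)^2 ≡ 1115^2 = 1243225 ≡ 668 (mod 1217)
929^41 = 929^32 · 929^8 · 929^1 ≡ 668 · 167 · 929 ≡ 672 (mod 1217).
So s = 672; s⁻¹ ≡ 230 (mod 1217).
m = c₂ · s⁻¹ mod 1217 = 539 · 230 mod 1217 = 1053.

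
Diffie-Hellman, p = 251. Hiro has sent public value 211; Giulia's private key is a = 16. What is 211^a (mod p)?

249

Shared key K = 211^16 mod 251.
211^1 ≡ 211 (mod 251)
211^2 = (211^1)^2 ≡ 211^2 = 44521 ≡ 94 (mod 251)
211^4 = (211^2)^2 ≡ 94^2 = 8836 ≡ 51 (mod 251)
211^8 = (211^4)^2 ≡ 51^2 = 2601 ≡ 91 (mod 251)
211^16 = (211^8)^2 ≡ 91^2 = 8281 ≡ 249 (mod 251)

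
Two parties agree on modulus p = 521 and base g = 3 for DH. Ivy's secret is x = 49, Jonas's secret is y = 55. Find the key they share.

181

Jonas sends B = g^y mod p = 3^55 mod 521.
3^1 ≡ 3 (mod 521)
3^2 = (3^1)^2 ≡ 3^2 = 9 ≡ 9 (mod 521)
3^4 = (3^2)^2 ≡ 9^2 = 81 ≡ 81 (mod 521)
3^8 = (3^4)^2 ≡ 81^2 = 6561 ≡ 309 (mod 521)
3^16 = (3^8)^2 ≡ 309^2 = 95481 ≡ 138 (mod 521)
3^32 = (3^16)^2 ≡ 138^2 = 19044 ≡ 288 (mod 521)
3^55 = 3^32 · 3^16 · 3^4 · 3^2 · 3^1 ≡ 288 · 138 · 81 · 9 · 3 ≡ 135 (mod 521).
So B = 135. Ivy then computes K = B^x mod p = 135^49 mod 521.
135^1 ≡ 135 (mod 521)
135^2 = (135^1)^2 ≡ 135^2 = 18225 ≡ 511 (mod 521)
135^4 = (135^2)^2 ≡ 511^2 = 261121 ≡ 100 (mod 521)
135^8 = (135^4)^2 ≡ 100^2 = 10000 ≡ 101 (mod 521)
135^16 = (135^8)^2 ≡ 101^2 = 10201 ≡ 302 (mod 521)
135^32 = (135^16)^2 ≡ 302^2 = 91204 ≡ 29 (mod 521)
135^49 = 135^32 · 135^16 · 135^1 ≡ 29 · 302 · 135 ≡ 181 (mod 521).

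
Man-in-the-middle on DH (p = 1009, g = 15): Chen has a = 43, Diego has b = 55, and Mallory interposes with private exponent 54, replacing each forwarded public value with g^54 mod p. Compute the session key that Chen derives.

74

Chen receives Mallory's public value M = 15^54 mod 1009 instead of the honest one.
15^1 ≡ 15 (mod 1009)
15^2 = (15^1)^2 ≡ 15^2 = 225 ≡ 225 (mod 1009)
15^4 = (15^2)^2 ≡ 225^2 = 50625 ≡ 175 (mod 1009)
15^8 = (15^4)^2 ≡ 175^2 = 30625 ≡ 355 (mod 1009)
15^16 = (15^8)^2 ≡ 355^2 = 126025 ≡ 909 (mod 1009)
15^32 = (15^16)^2 ≡ 909^2 = 826281 ≡ 919 (mod 1009)
15^54 = 15^32 · 15^16 · 15^4 · 15^2 ≡ 919 · 909 · 175 · 225 ≡ 74 (mod 1009).
So M = 74. Chen computes K = M^43 mod 1009.
74^1 ≡ 74 (mod 1009)
74^2 = (74^1)^2 ≡ 74^2 = 5476 ≡ 431 (mod 1009)
74^4 = (74^2)^2 ≡ 431^2 = 185761 ≡ 105 (mod 1009)
74^8 = (74^4)^2 ≡ 105^2 = 11025 ≡ 935 (mod 1009)
74^16 = (74^8)^2 ≡ 935^2 = 874225 ≡ 431 (mod 1009)
74^32 = (74^16)^2 ≡ 431^2 = 185761 ≡ 105 (mod 1009)
74^43 = 74^32 · 74^8 · 74^2 · 74^1 ≡ 105 · 935 · 431 · 74 ≡ 74 (mod 1009).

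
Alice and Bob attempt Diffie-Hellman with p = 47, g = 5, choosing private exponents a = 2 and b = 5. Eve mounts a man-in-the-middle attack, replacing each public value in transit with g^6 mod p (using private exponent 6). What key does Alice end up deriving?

18

Alice receives Eve's public value M = 5^6 mod 47 instead of the honest one.
5^1 ≡ 5 (mod 47)
5^2 = (5^1)^2 ≡ 5^2 = 25 ≡ 25 (mod 47)
5^4 = (5^2)^2 ≡ 25^2 = 625 ≡ 14 (mod 47)
5^6 = 5^4 · 5^2 ≡ 14 · 25 ≡ 21 (mod 47).
So M = 21. Alice computes K = M^2 mod 47.
21^1 ≡ 21 (mod 47)
21^2 = (21^1)^2 ≡ 21^2 = 441 ≡ 18 (mod 47)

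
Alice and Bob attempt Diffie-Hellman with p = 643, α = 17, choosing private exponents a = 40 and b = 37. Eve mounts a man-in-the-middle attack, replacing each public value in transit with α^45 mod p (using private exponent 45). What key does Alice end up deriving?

225

Alice receives Eve's public value M = 17^45 mod 643 instead of the honest one.
17^1 ≡ 17 (mod 643)
17^2 = (17^1)^2 ≡ 17^2 = 289 ≡ 289 (mod 643)
17^4 = (17^2)^2 ≡ 289^2 = 83521 ≡ 574 (mod 643)
17^8 = (17^4)^2 ≡ 574^2 = 329476 ≡ 260 (mod 643)
17^16 = (17^8)^2 ≡ 260^2 = 67600 ≡ 85 (mod 643)
17^32 = (17^16)^2 ≡ 85^2 = 7225 ≡ 152 (mod 643)
17^45 = 17^32 · 17^8 · 17^4 · 17^1 ≡ 152 · 260 · 574 · 17 ≡ 125 (mod 643).
So M = 125. Alice computes K = M^40 mod 643.
125^1 ≡ 125 (mod 643)
125^2 = (125^1)^2 ≡ 125^2 = 15625 ≡ 193 (mod 643)
125^4 = (125^2)^2 ≡ 193^2 = 37249 ≡ 598 (mod 643)
125^8 = (125^4)^2 ≡ 598^2 = 357604 ≡ 96 (mod 643)
125^16 = (125^8)^2 ≡ 96^2 = 9216 ≡ 214 (mod 643)
125^32 = (125^16)^2 ≡ 214^2 = 45796 ≡ 143 (mod 643)
125^40 = 125^32 · 125^8 ≡ 143 · 96 ≡ 225 (mod 643).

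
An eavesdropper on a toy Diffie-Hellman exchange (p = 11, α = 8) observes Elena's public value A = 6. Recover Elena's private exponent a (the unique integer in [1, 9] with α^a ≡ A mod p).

3

Try successive powers of 8 modulo 11:
8^1 ≡ 8
8^2 ≡ 9
8^3 ≡ 6
Found: a = 3.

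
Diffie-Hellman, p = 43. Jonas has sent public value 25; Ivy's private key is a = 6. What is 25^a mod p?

41

Shared key K = 25^6 mod 43.
25^1 ≡ 25 (mod 43)
25^2 = (25^1)^2 ≡ 25^2 = 625 ≡ 23 (mod 43)
25^4 = (25^2)^2 ≡ 23^2 = 529 ≡ 13 (mod 43)
25^6 = 25^4 · 25^2 ≡ 13 · 23 ≡ 41 (mod 43).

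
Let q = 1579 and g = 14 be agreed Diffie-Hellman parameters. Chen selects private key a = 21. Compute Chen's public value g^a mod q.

1319

Public value = 14^21 mod 1579.
14^1 ≡ 14 (mod 1579)
14^2 = (14^1)^2 ≡ 14^2 = 196 ≡ 196 (mod 1579)
14^4 = (14^2)^2 ≡ 196^2 = 38416 ≡ 520 (mod 1579)
14^8 = (14^4)^2 ≡ 520^2 = 270400 ≡ 391 (mod 1579)
14^16 = (14^8)^2 ≡ 391^2 = 152881 ≡ 1297 (mod 1579)
14^21 = 14^16 · 14^4 · 14^1 ≡ 1297 · 520 · 14 ≡ 1319 (mod 1579).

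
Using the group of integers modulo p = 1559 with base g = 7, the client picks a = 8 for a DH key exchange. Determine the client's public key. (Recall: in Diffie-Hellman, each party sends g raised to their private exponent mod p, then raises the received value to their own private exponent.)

1178

Public value = 7^8 (mod 1559).
7^1 ≡ 7 (mod 1559)
7^2 = (7^1)^2 ≡ 7^2 = 49 ≡ 49 (mod 1559)
7^4 = (7^2)^2 ≡ 49^2 = 2401 ≡ 842 (mod 1559)
7^8 = (7^4)^2 ≡ 842^2 = 708964 ≡ 1178 (mod 1559)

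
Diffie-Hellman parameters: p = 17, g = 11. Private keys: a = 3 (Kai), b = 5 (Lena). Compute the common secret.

Kai sends A = g^a mod p = 11^3 mod 17.
11^1 ≡ 11 (mod 17)
11^2 = (11^1)^2 ≡ 11^2 = 121 ≡ 2 (mod 17)
11^3 = 11^2 · 11^1 ≡ 2 · 11 ≡ 5 (mod 17).
So A = 5. Lena then computes K = A^b mod p = 5^5 mod 17.
5^1 ≡ 5 (mod 17)
5^2 = (5^1)^2 ≡ 5^2 = 25 ≡ 8 (mod 17)
5^4 = (5^2)^2 ≡ 8^2 = 64 ≡ 13 (mod 17)
5^5 = 5^4 · 5^1 ≡ 13 · 5 ≡ 14 (mod 17).

14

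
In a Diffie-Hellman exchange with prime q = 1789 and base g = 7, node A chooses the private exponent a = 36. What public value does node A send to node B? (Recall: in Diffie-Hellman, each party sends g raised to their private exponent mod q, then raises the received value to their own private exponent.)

Public value = 7^36 mod 1789.
7^1 ≡ 7 (mod 1789)
7^2 = (7^1)^2 ≡ 7^2 = 49 ≡ 49 (mod 1789)
7^4 = (7^2)^2 ≡ 49^2 = 2401 ≡ 612 (mod 1789)
7^8 = (7^4)^2 ≡ 612^2 = 374544 ≡ 643 (mod 1789)
7^16 = (7^8)^2 ≡ 643^2 = 413449 ≡ 190 (mod 1789)
7^32 = (7^16)^2 ≡ 190^2 = 36100 ≡ 320 (mod 1789)
7^36 = 7^32 · 7^4 ≡ 320 · 612 ≡ 839 (mod 1789).

839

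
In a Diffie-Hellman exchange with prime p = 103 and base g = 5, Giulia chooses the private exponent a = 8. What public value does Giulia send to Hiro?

49

Public value = 5^8 mod 103.
5^1 ≡ 5 (mod 103)
5^2 = (5^1)^2 ≡ 5^2 = 25 ≡ 25 (mod 103)
5^4 = (5^2)^2 ≡ 25^2 = 625 ≡ 7 (mod 103)
5^8 = (5^4)^2 ≡ 7^2 = 49 ≡ 49 (mod 103)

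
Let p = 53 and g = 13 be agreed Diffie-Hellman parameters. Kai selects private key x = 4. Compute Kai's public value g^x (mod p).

47

Public value = 13^4 (mod 53).
13^1 ≡ 13 (mod 53)
13^2 = (13^1)^2 ≡ 13^2 = 169 ≡ 10 (mod 53)
13^4 = (13^2)^2 ≡ 10^2 = 100 ≡ 47 (mod 53)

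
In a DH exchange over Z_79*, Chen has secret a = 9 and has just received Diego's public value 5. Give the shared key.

8

Shared key K = 5^9 mod 79.
5^1 ≡ 5 (mod 79)
5^2 = (5^1)^2 ≡ 5^2 = 25 ≡ 25 (mod 79)
5^4 = (5^2)^2 ≡ 25^2 = 625 ≡ 72 (mod 79)
5^8 = (5^4)^2 ≡ 72^2 = 5184 ≡ 49 (mod 79)
5^9 = 5^8 · 5^1 ≡ 49 · 5 ≡ 8 (mod 79).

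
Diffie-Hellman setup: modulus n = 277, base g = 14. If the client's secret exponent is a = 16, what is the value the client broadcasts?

Public value = 14^16 mod 277.
14^1 ≡ 14 (mod 277)
14^2 = (14^1)^2 ≡ 14^2 = 196 ≡ 196 (mod 277)
14^4 = (14^2)^2 ≡ 196^2 = 38416 ≡ 190 (mod 277)
14^8 = (14^4)^2 ≡ 190^2 = 36100 ≡ 90 (mod 277)
14^16 = (14^8)^2 ≡ 90^2 = 8100 ≡ 67 (mod 277)

67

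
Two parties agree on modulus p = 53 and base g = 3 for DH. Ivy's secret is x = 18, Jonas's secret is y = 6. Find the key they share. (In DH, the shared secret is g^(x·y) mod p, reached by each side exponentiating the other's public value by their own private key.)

28

Ivy sends A = g^x mod p = 3^18 mod 53.
3^1 ≡ 3 (mod 53)
3^2 = (3^1)^2 ≡ 3^2 = 9 ≡ 9 (mod 53)
3^4 = (3^2)^2 ≡ 9^2 = 81 ≡ 28 (mod 53)
3^8 = (3^4)^2 ≡ 28^2 = 784 ≡ 42 (mod 53)
3^16 = (3^8)^2 ≡ 42^2 = 1764 ≡ 15 (mod 53)
3^18 = 3^16 · 3^2 ≡ 15 · 9 ≡ 29 (mod 53).
So A = 29. Jonas then computes K = A^y mod p = 29^6 mod 53.
29^1 ≡ 29 (mod 53)
29^2 = (29^1)^2 ≡ 29^2 = 841 ≡ 46 (mod 53)
29^4 = (29^2)^2 ≡ 46^2 = 2116 ≡ 49 (mod 53)
29^6 = 29^4 · 29^2 ≡ 49 · 46 ≡ 28 (mod 53).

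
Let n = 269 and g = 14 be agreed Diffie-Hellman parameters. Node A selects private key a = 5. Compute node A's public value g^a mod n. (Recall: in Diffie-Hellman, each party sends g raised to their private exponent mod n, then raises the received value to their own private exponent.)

93

Public value = 14^5 mod 269.
14^1 ≡ 14 (mod 269)
14^2 = (14^1)^2 ≡ 14^2 = 196 ≡ 196 (mod 269)
14^4 = (14^2)^2 ≡ 196^2 = 38416 ≡ 218 (mod 269)
14^5 = 14^4 · 14^1 ≡ 218 · 14 ≡ 93 (mod 269).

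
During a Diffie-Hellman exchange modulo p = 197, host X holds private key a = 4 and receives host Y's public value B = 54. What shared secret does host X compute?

142

Shared key K = 54^4 mod 197.
54^1 ≡ 54 (mod 197)
54^2 = (54^1)^2 ≡ 54^2 = 2916 ≡ 158 (mod 197)
54^4 = (54^2)^2 ≡ 158^2 = 24964 ≡ 142 (mod 197)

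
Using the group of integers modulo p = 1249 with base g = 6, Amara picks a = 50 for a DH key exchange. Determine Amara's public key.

Public value = 6^50 (mod 1249).
6^1 ≡ 6 (mod 1249)
6^2 = (6^1)^2 ≡ 6^2 = 36 ≡ 36 (mod 1249)
6^4 = (6^2)^2 ≡ 36^2 = 1296 ≡ 47 (mod 1249)
6^8 = (6^4)^2 ≡ 47^2 = 2209 ≡ 960 (mod 1249)
6^16 = (6^8)^2 ≡ 960^2 = 921600 ≡ 1087 (mod 1249)
6^32 = (6^16)^2 ≡ 1087^2 = 1181569 ≡ 15 (mod 1249)
6^50 = 6^32 · 6^16 · 6^2 ≡ 15 · 1087 · 36 ≡ 1199 (mod 1249).

1199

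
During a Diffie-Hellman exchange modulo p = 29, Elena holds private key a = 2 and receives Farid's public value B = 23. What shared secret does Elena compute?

Shared key K = 23^2 mod 29.
23^1 ≡ 23 (mod 29)
23^2 = (23^1)^2 ≡ 23^2 = 529 ≡ 7 (mod 29)

7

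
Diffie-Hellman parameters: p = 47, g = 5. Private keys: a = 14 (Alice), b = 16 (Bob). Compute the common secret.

9

Bob sends B = g^b mod p = 5^16 mod 47.
5^1 ≡ 5 (mod 47)
5^2 = (5^1)^2 ≡ 5^2 = 25 ≡ 25 (mod 47)
5^4 = (5^2)^2 ≡ 25^2 = 625 ≡ 14 (mod 47)
5^8 = (5^4)^2 ≡ 14^2 = 196 ≡ 8 (mod 47)
5^16 = (5^8)^2 ≡ 8^2 = 64 ≡ 17 (mod 47)
So B = 17. Alice then computes K = B^a mod p = 17^14 mod 47.
17^1 ≡ 17 (mod 47)
17^2 = (17^1)^2 ≡ 17^2 = 289 ≡ 7 (mod 47)
17^4 = (17^2)^2 ≡ 7^2 = 49 ≡ 2 (mod 47)
17^8 = (17^4)^2 ≡ 2^2 = 4 ≡ 4 (mod 47)
17^14 = 17^8 · 17^4 · 17^2 ≡ 4 · 2 · 7 ≡ 9 (mod 47).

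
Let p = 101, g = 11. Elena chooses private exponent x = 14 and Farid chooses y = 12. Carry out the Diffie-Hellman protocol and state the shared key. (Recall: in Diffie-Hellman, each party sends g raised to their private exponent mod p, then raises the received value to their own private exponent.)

31

Elena sends A = g^x mod p = 11^14 mod 101.
11^1 ≡ 11 (mod 101)
11^2 = (11^1)^2 ≡ 11^2 = 121 ≡ 20 (mod 101)
11^4 = (11^2)^2 ≡ 20^2 = 400 ≡ 97 (mod 101)
11^8 = (11^4)^2 ≡ 97^2 = 9409 ≡ 16 (mod 101)
11^14 = 11^8 · 11^4 · 11^2 ≡ 16 · 97 · 20 ≡ 33 (mod 101).
So A = 33. Farid then computes K = A^y mod p = 33^12 mod 101.
33^1 ≡ 33 (mod 101)
33^2 = (33^1)^2 ≡ 33^2 = 1089 ≡ 79 (mod 101)
33^4 = (33^2)^2 ≡ 79^2 = 6241 ≡ 80 (mod 101)
33^8 = (33^4)^2 ≡ 80^2 = 6400 ≡ 37 (mod 101)
33^12 = 33^8 · 33^4 ≡ 37 · 80 ≡ 31 (mod 101).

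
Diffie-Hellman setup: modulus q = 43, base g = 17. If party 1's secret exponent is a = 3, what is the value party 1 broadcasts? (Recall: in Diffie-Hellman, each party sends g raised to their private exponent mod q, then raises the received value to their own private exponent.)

Public value = 17^{3} \pmod{43}.
17^1 ≡ 17 (mod 43)
17^2 = (17^1)^2 ≡ 17^2 = 289 ≡ 31 (mod 43)
17^3 = 17^2 · 17^1 ≡ 31 · 17 ≡ 11 (mod 43).

11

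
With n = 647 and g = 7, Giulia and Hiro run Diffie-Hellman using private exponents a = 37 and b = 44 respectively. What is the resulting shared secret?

182

Hiro sends B = g^b mod n = 7^44 mod 647.
7^1 ≡ 7 (mod 647)
7^2 = (7^1)^2 ≡ 7^2 = 49 ≡ 49 (mod 647)
7^4 = (7^2)^2 ≡ 49^2 = 2401 ≡ 460 (mod 647)
7^8 = (7^4)^2 ≡ 460^2 = 211600 ≡ 31 (mod 647)
7^16 = (7^8)^2 ≡ 31^2 = 961 ≡ 314 (mod 647)
7^32 = (7^16)^2 ≡ 314^2 = 98596 ≡ 252 (mod 647)
7^44 = 7^32 · 7^8 · 7^4 ≡ 252 · 31 · 460 ≡ 82 (mod 647).
So B = 82. Giulia then computes K = B^a mod n = 82^37 mod 647.
82^1 ≡ 82 (mod 647)
82^2 = (82^1)^2 ≡ 82^2 = 6724 ≡ 254 (mod 647)
82^4 = (82^2)^2 ≡ 254^2 = 64516 ≡ 463 (mod 647)
82^8 = (82^4)^2 ≡ 463^2 = 214369 ≡ 212 (mod 647)
82^16 = (82^8)^2 ≡ 212^2 = 44944 ≡ 301 (mod 647)
82^32 = (82^16)^2 ≡ 301^2 = 90601 ≡ 21 (mod 647)
82^37 = 82^32 · 82^4 · 82^1 ≡ 21 · 463 · 82 ≡ 182 (mod 647).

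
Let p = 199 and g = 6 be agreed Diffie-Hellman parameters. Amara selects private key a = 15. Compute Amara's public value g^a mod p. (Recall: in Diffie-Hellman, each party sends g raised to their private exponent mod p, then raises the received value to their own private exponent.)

Public value = 6^15 mod 199.
6^1 ≡ 6 (mod 199)
6^2 = (6^1)^2 ≡ 6^2 = 36 ≡ 36 (mod 199)
6^4 = (6^2)^2 ≡ 36^2 = 1296 ≡ 102 (mod 199)
6^8 = (6^4)^2 ≡ 102^2 = 10404 ≡ 56 (mod 199)
6^15 = 6^8 · 6^4 · 6^2 · 6^1 ≡ 56 · 102 · 36 · 6 ≡ 191 (mod 199).

191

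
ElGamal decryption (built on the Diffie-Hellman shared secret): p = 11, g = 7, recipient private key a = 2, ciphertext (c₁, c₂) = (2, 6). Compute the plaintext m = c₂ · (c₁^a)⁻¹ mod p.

7

Shared mask s = c₁^a mod p = 2^2 mod 11.
2^1 ≡ 2 (mod 11)
2^2 = (2^1)^2 ≡ 2^2 = 4 ≡ 4 (mod 11)
So s = 4; s⁻¹ ≡ 3 (mod 11).
m = c₂ · s⁻¹ mod 11 = 6 · 3 mod 11 = 7.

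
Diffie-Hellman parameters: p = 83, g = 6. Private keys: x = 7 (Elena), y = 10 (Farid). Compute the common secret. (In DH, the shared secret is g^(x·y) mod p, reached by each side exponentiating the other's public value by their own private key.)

44

Farid sends B = g^y mod p = 6^10 mod 83.
6^1 ≡ 6 (mod 83)
6^2 = (6^1)^2 ≡ 6^2 = 36 ≡ 36 (mod 83)
6^4 = (6^2)^2 ≡ 36^2 = 1296 ≡ 51 (mod 83)
6^8 = (6^4)^2 ≡ 51^2 = 2601 ≡ 28 (mod 83)
6^10 = 6^8 · 6^2 ≡ 28 · 36 ≡ 12 (mod 83).
So B = 12. Elena then computes K = B^x mod p = 12^7 mod 83.
12^1 ≡ 12 (mod 83)
12^2 = (12^1)^2 ≡ 12^2 = 144 ≡ 61 (mod 83)
12^4 = (12^2)^2 ≡ 61^2 = 3721 ≡ 69 (mod 83)
12^7 = 12^4 · 12^2 · 12^1 ≡ 69 · 61 · 12 ≡ 44 (mod 83).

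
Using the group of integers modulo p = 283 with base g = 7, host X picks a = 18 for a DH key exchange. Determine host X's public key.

Public value = 7^18 mod 283.
7^1 ≡ 7 (mod 283)
7^2 = (7^1)^2 ≡ 7^2 = 49 ≡ 49 (mod 283)
7^4 = (7^2)^2 ≡ 49^2 = 2401 ≡ 137 (mod 283)
7^8 = (7^4)^2 ≡ 137^2 = 18769 ≡ 91 (mod 283)
7^16 = (7^8)^2 ≡ 91^2 = 8281 ≡ 74 (mod 283)
7^18 = 7^16 · 7^2 ≡ 74 · 49 ≡ 230 (mod 283).

230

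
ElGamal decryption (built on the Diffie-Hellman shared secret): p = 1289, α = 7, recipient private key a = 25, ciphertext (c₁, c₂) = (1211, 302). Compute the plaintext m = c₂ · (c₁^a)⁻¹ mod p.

342

Shared mask s = c₁^a mod p = 1211^25 mod 1289.
1211^1 ≡ 1211 (mod 1289)
1211^2 = (1211^1)^2 ≡ 1211^2 = 1466521 ≡ 928 (mod 1289)
1211^4 = (1211^2)^2 ≡ 928^2 = 861184 ≡ 132 (mod 1289)
1211^8 = (1211^4)^2 ≡ 132^2 = 17424 ≡ 667 (mod 1289)
1211^16 = (1211^8)^2 ≡ 667^2 = 444889 ≡ 184 (mod 1289)
1211^25 = 1211^16 · 1211^8 · 1211^1 ≡ 184 · 667 · 1211 ≡ 619 (mod 1289).
So s = 619; s⁻¹ ≡ 556 (mod 1289).
m = c₂ · s⁻¹ mod 1289 = 302 · 556 mod 1289 = 342.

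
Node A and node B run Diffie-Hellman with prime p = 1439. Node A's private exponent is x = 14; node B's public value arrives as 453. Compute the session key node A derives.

997

Shared key K = 453^14 mod 1439.
453^1 ≡ 453 (mod 1439)
453^2 = (453^1)^2 ≡ 453^2 = 205209 ≡ 871 (mod 1439)
453^4 = (453^2)^2 ≡ 871^2 = 758641 ≡ 288 (mod 1439)
453^8 = (453^4)^2 ≡ 288^2 = 82944 ≡ 921 (mod 1439)
453^14 = 453^8 · 453^4 · 453^2 ≡ 921 · 288 · 871 ≡ 997 (mod 1439).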